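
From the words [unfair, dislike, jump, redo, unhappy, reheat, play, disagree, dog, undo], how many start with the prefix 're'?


Checking each word for prefix 're':
  'unfair' -> no (count: 0)
  'dislike' -> no (count: 0)
  'jump' -> no (count: 0)
  'redo' -> YES, starts with 're' (count: 1)
  'unhappy' -> no (count: 1)
  'reheat' -> YES, starts with 're' (count: 2)
  'play' -> no (count: 2)
  'disagree' -> no (count: 2)
  'dog' -> no (count: 2)
  'undo' -> no (count: 2)
Total with prefix 're': 2

2


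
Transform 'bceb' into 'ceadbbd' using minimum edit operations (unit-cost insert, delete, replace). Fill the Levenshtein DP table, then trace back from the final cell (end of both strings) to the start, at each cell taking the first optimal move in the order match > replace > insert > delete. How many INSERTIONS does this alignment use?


Edit distance = 5. Backtracking from cell (4, 7) with preference match > replace > insert > delete,
then listing the resulting alignment 'bceb' -> 'ceadbbd' left to right:
  Step 1: delete 'b'
  Step 2: keep 'c'
  Step 3: keep 'e'
  Step 4: insert 'a' [insertion #1]
  Step 5: insert 'd' [insertion #2]
  Step 6: insert 'b' [insertion #3]
  Step 7: keep 'b'
  Step 8: insert 'd' [insertion #4]
Total insertions: 4

4


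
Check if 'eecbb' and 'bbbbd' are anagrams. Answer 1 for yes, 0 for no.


Sort characters of 'eecbb': 'bbcee'
Sort characters of 'bbbbd': 'bbbbd'
Sorted forms differ -> they are NOT anagrams
Result: 0

0


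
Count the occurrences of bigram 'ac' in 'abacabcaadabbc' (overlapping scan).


Scanning 'abacabcaadabbc' for bigram 'ac':
  Position 0: 'ab' -> no
  Position 1: 'ba' -> no
  Position 2: 'ac' -> MATCH
  Position 3: 'ca' -> no
  Position 4: 'ab' -> no
  Position 5: 'bc' -> no
  Position 6: 'ca' -> no
  Position 7: 'aa' -> no
  Position 8: 'ad' -> no
  Position 9: 'da' -> no
  Position 10: 'ab' -> no
  Position 11: 'bb' -> no
  Position 12: 'bc' -> no
Total matches: 1

1


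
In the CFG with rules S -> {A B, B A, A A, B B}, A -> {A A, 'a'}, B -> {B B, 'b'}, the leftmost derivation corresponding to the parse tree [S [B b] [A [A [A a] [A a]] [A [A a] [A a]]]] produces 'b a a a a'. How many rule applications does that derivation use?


Every bracketed nonterminal node [X ...] in the tree is produced by exactly one rule application.
Reading the tree off as a leftmost derivation:
  Step 1: S  =>  B A   (applied S -> B A)
  Step 2: B A  =>  b A   (applied B -> b)
  Step 3: b A  =>  b A A   (applied A -> A A)
  Step 4: b A A  =>  b A A A   (applied A -> A A)
  Step 5: b A A A  =>  b a A A   (applied A -> a)
  Step 6: b a A A  =>  b a a A   (applied A -> a)
  Step 7: b a a A  =>  b a a A A   (applied A -> A A)
  Step 8: b a a A A  =>  b a a a A   (applied A -> a)
  Step 9: b a a a A  =>  b a a a a   (applied A -> a)
Final yield: b a a a a
Total rewrite steps: 9

9


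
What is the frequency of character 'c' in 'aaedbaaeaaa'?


Scanning 'aaedbaaeaaa' for 'c':
  No matches found.
Total occurrences of 'c': 0

0


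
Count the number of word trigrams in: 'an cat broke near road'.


Word trigrams from [5] words:
  Trigram 1: (an cat broke)
  Trigram 2: (cat broke near)
  Trigram 3: (broke near road)
Total word trigrams: 5 - 2 = 3

3


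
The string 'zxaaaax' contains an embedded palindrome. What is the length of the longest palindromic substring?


Scanning 'zxaaaax' for palindromic substrings.
Substring at positions 1-6: 'xaaaax'.
Check: reverse('xaaaax') = 'xaaaax' -> palindrome confirmed.
Neighbouring characters ('z' / '-') break symmetry, so it cannot extend further.
No longer palindromic substring exists; longest length = 6

6


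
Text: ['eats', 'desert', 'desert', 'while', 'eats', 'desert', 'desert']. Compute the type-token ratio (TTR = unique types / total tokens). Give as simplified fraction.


Tokens: 7
Unique types: ('desert', 'eats', 'while') = 3
TTR = 3/7
Already in lowest terms.

3/7


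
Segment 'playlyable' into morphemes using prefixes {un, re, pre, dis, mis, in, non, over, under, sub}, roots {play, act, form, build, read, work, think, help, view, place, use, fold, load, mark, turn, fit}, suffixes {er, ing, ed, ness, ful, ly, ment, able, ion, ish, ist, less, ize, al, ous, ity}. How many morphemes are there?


Segmenting 'playlyable' against the inventory:
  'play' -> root (morpheme 1)
  'ly' -> suffix (morpheme 2)
  'able' -> suffix (morpheme 3)
Total morphemes: 3

3


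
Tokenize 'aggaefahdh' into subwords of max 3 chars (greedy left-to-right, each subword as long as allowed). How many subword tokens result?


'aggaefahdh' has 10 characters.
Chunking with max size 3:
  Chunk 1: 'agg' (positions 0-2)
  Chunk 2: 'aef' (positions 3-5)
  Chunk 3: 'ahd' (positions 6-8)
  Chunk 4: 'h' (positions 9-9)
Total chunks: ceil(10 / 3) = 4

4


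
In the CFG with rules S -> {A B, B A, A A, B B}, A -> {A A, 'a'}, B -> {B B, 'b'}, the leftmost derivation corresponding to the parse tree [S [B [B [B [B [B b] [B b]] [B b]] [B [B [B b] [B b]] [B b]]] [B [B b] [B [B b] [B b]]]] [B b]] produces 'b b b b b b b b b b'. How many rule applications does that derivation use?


Every bracketed nonterminal node [X ...] in the tree is produced by exactly one rule application.
Reading the tree off as a leftmost derivation:
  Step 1: S  =>  B B   (applied S -> B B)
  Step 2: B B  =>  B B B   (applied B -> B B)
  Step 3: B B B  =>  B B B B   (applied B -> B B)
  Step 4: B B B B  =>  B B B B B   (applied B -> B B)
  Step 5: B B B B B  =>  B B B B B B   (applied B -> B B)
  Step 6: B B B B B B  =>  b B B B B B   (applied B -> b)
  Step 7: b B B B B B  =>  b b B B B B   (applied B -> b)
  Step 8: b b B B B B  =>  b b b B B B   (applied B -> b)
  Step 9: b b b B B B  =>  b b b B B B B   (applied B -> B B)
  Step 10: b b b B B B B  =>  b b b B B B B B   (applied B -> B B)
  Step 11: b b b B B B B B  =>  b b b b B B B B   (applied B -> b)
  Step 12: b b b b B B B B  =>  b b b b b B B B   (applied B -> b)
  Step 13: b b b b b B B B  =>  b b b b b b B B   (applied B -> b)
  Step 14: b b b b b b B B  =>  b b b b b b B B B   (applied B -> B B)
  Step 15: b b b b b b B B B  =>  b b b b b b b B B   (applied B -> b)
  Step 16: b b b b b b b B B  =>  b b b b b b b B B B   (applied B -> B B)
  Step 17: b b b b b b b B B B  =>  b b b b b b b b B B   (applied B -> b)
  Step 18: b b b b b b b b B B  =>  b b b b b b b b b B   (applied B -> b)
  Step 19: b b b b b b b b b B  =>  b b b b b b b b b b   (applied B -> b)
Final yield: b b b b b b b b b b
Total rewrite steps: 19

19


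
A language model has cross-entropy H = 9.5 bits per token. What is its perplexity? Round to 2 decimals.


Perplexity formula: PP = 2^H
H = 9.5
PP = 2^9.5
Decompose: 2^9.5 = 2^9 * 2^0.5 = 2^9 * sqrt(2)
2^9 = 512, sqrt(2) ~ 1.4142136
PP ~ 512 * 1.4142136 = 724.0773632
Rounded to 2 decimals: 724.08

724.08


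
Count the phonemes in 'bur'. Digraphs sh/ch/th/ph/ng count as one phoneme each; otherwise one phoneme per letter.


Parsing 'bur' greedily, digraphs first:
  'b' -> consonant phoneme (phonemes so far: 1)
  'u' -> vowel phoneme (phonemes so far: 2)
  'r' -> consonant phoneme (phonemes so far: 3)
Total phonemes: 3

3


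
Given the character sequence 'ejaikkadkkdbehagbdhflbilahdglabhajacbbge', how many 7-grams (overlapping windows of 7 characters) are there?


String 'ejaikkadkkdbehagbdhflbilahdglabhajacbbge' has length L = 40.
Number of overlapping n-grams = L - n + 1
Substituting: 40 - 7 + 1 = 34

34


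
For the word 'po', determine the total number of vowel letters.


Scanning each character of 'po':
  Position 1: 'p' -> consonant (running count: 0)
  Position 2: 'o' -> vowel (running count: 1)
Total vowels: 1

1


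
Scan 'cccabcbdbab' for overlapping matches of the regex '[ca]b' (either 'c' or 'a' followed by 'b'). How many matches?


Pattern: [ca]b means either 'c' or 'a' followed by 'b'.
Scanning 'cccabcbdbab' position-by-position:
  Pos 0: window 'cc' -> no
  Pos 1: window 'cc' -> no
  Pos 2: window 'ca' -> no
  Pos 3: window 'ab' -> MATCH
  Pos 4: window 'bc' -> no
  Pos 5: window 'cb' -> MATCH
  Pos 6: window 'bd' -> no
  Pos 7: window 'db' -> no
  Pos 8: window 'ba' -> no
  Pos 9: window 'ab' -> MATCH
  Pos 10: window 'b' -> no
Total matches: 3

3


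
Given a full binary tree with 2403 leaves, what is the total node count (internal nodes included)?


Leaf nodes (terminals): 2403
Internal nodes = n - 1 = 2403 - 1 = 2402
Total = leaves + internal = 2403 + 2402 = 4805

4805


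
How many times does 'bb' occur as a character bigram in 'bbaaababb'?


Scanning 'bbaaababb' for bigram 'bb':
  Position 0: 'bb' -> MATCH
  Position 1: 'ba' -> no
  Position 2: 'aa' -> no
  Position 3: 'aa' -> no
  Position 4: 'ab' -> no
  Position 5: 'ba' -> no
  Position 6: 'ab' -> no
  Position 7: 'bb' -> MATCH
Total matches: 2

2


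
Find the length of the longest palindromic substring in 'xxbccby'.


Scanning 'xxbccby' for palindromic substrings.
Substring at positions 2-5: 'bccb'.
Check: reverse('bccb') = 'bccb' -> palindrome confirmed.
Neighbouring characters ('x' / 'y') break symmetry, so it cannot extend further.
No longer palindromic substring exists; longest length = 4

4


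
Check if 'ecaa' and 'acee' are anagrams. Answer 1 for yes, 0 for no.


Sort characters of 'ecaa': 'aace'
Sort characters of 'acee': 'acee'
Sorted forms differ -> they are NOT anagrams
Result: 0

0


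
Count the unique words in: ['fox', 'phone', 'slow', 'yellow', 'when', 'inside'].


Listing all tokens and tracking unique types:
  Token 1: 'fox' -> NEW (unique so far: 1)
  Token 2: 'phone' -> NEW (unique so far: 2)
  Token 3: 'slow' -> NEW (unique so far: 3)
  Token 4: 'yellow' -> NEW (unique so far: 4)
  Token 5: 'when' -> NEW (unique so far: 5)
  Token 6: 'inside' -> NEW (unique so far: 6)
Unique types: ('fox', 'inside', 'phone', 'slow', 'when', 'yellow')
Vocabulary size: 6

6


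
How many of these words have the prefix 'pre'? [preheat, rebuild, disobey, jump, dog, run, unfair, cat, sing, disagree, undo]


Checking each word for prefix 'pre':
  'preheat' -> YES, starts with 'pre' (count: 1)
  'rebuild' -> no (count: 1)
  'disobey' -> no (count: 1)
  'jump' -> no (count: 1)
  'dog' -> no (count: 1)
  'run' -> no (count: 1)
  'unfair' -> no (count: 1)
  'cat' -> no (count: 1)
  'sing' -> no (count: 1)
  'disagree' -> no (count: 1)
  'undo' -> no (count: 1)
Total with prefix 'pre': 1

1


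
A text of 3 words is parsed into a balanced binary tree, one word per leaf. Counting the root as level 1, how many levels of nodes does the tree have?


In a balanced binary tree with n leaves the deepest leaf is ceil(log2(n)) edges below the root,
so counting node levels inclusive of root and leaves gives ceil(log2(n)) + 1 levels.
log2(3) = 1.5850
ceil(1.5850) = 2
levels = 2 + 1 = 3

3


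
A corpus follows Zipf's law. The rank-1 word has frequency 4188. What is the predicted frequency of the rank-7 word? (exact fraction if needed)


Zipf's law: freq(rank) = f1 / rank
f1 = 4188, rank = 7
freq = 4188 / 7
GCD(4188, 7) = 1
Simplified: 4188/7

4188/7


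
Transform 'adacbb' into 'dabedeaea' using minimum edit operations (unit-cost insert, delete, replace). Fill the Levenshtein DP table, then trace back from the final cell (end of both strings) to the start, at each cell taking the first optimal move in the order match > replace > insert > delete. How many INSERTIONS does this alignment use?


Edit distance = 7. Backtracking from cell (6, 9) with preference match > replace > insert > delete,
then listing the resulting alignment 'adacbb' -> 'dabedeaea' left to right:
  Step 1: insert 'd' [insertion #1]
  Step 2: keep 'a'
  Step 3: insert 'b' [insertion #2]
  Step 4: insert 'e' [insertion #3]
  Step 5: keep 'd'
  Step 6: replace a->e
  Step 7: replace c->a
  Step 8: replace b->e
  Step 9: replace b->a
Total insertions: 3

3


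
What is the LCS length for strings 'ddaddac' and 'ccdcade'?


DP table for LCS of 'ddaddac' and 'ccdcade':
       c  c  d  c  a  d  e
    0  0  0  0  0  0  0  0
  d 0  0  0  1  1  1  1  1
  d 0  0  0  1  1  1  2  2
  a 0  0  0  1  1  2  2  2
  d 0  0  0  1  1  2  3  3
  d 0  0  0  1  1  2  3  3
  a 0  0  0  1  1  2  3  3
  c 0  1  1  1  2  2  3  3
LCS: 'dad'
LCS length = 3

3


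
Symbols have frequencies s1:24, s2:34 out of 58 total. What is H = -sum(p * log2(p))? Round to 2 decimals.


Computing entropy H = -sum(p_i * log2(p_i)):
  s1: p = 24/58 = 0.4138, -p*log2(p) = 0.5268
  s2: p = 34/58 = 0.5862, -p*log2(p) = 0.4517
H = sum of terms = 0.9785
Rounded to 2 decimals: 0.98

0.98


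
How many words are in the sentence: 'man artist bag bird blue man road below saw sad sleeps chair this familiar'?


Counting words by splitting on spaces:
  Word 1: 'man'
  Word 2: 'artist'
  Word 3: 'bag'
  Word 4: 'bird'
  Word 5: 'blue'
  Word 6: 'man'
  Word 7: 'road'
  Word 8: 'below'
  Word 9: 'saw'
  Word 10: 'sad'
  Word 11: 'sleeps'
  Word 12: 'chair'
  Word 13: 'this'
  Word 14: 'familiar'
Total words: 14

14


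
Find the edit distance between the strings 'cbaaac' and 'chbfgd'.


Building DP table for s1='cbaaac' (len 6) and s2='chbfgd' (len 6):
       c  h  b  f  g  d
    0  1  2  3  4  5  6
  c 1  0  1  2  3  4  5
  b 2  1  1  1  2  3  4
  a 3  2  2  2  2  3  4
  a 4  3  3  3  3  3  4
  a 5  4  4  4  4  4  4
  c 6  5  5  5  5  5  5
Edit distance = dp[6][6] = 5

5


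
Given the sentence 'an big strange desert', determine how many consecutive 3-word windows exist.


Word trigrams from [4] words:
  Trigram 1: (an big strange)
  Trigram 2: (big strange desert)
Total word trigrams: 4 - 2 = 2

2


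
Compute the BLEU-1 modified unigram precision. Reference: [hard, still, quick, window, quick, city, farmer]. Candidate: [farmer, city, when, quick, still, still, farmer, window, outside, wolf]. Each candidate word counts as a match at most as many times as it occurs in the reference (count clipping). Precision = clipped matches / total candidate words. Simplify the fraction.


Reference word counts: {'city': 1, 'farmer': 1, 'hard': 1, 'quick': 2, 'still': 1, 'window': 1}
Checking each candidate word (with clipping):
  'farmer' -> in reference (ref count 1, used 1/1) -> match (matches: 1)
  'city' -> in reference (ref count 1, used 1/1) -> match (matches: 2)
  'when' -> not in reference -> no match (matches: 2)
  'quick' -> in reference (ref count 2, used 1/2) -> match (matches: 3)
  'still' -> in reference (ref count 1, used 1/1) -> match (matches: 4)
  'still' -> ref count 1 already used up (1/1) -> clipped, no match (matches: 4)
  'farmer' -> ref count 1 already used up (1/1) -> clipped, no match (matches: 4)
  'window' -> in reference (ref count 1, used 1/1) -> match (matches: 5)
  'outside' -> not in reference -> no match (matches: 5)
  'wolf' -> not in reference -> no match (matches: 5)
Clipped matches: 5, Candidate length: 10
Precision = 5/10 = 1/2

1/2


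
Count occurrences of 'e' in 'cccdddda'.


Scanning 'cccdddda' for 'e':
  No matches found.
Total occurrences of 'e': 0

0


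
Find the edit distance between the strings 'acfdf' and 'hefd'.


Building DP table for s1='acfdf' (len 5) and s2='hefd' (len 4):
       h  e  f  d
    0  1  2  3  4
  a 1  1  2  3  4
  c 2  2  2  3  4
  f 3  3  3  2  3
  d 4  4  4  3  2
  f 5  5  5  4  3
Edit distance = dp[5][4] = 3

3


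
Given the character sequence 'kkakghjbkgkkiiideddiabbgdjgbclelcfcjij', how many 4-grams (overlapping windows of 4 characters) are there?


String 'kkakghjbkgkkiiideddiabbgdjgbclelcfcjij' has length L = 38.
Number of overlapping n-grams = L - n + 1
Substituting: 38 - 4 + 1 = 35

35


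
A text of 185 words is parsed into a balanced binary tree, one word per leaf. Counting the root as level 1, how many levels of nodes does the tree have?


In a balanced binary tree with n leaves the deepest leaf is ceil(log2(n)) edges below the root,
so counting node levels inclusive of root and leaves gives ceil(log2(n)) + 1 levels.
log2(185) = 7.5314
ceil(7.5314) = 8
levels = 8 + 1 = 9

9


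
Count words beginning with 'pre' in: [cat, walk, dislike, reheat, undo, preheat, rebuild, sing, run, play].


Checking each word for prefix 'pre':
  'cat' -> no (count: 0)
  'walk' -> no (count: 0)
  'dislike' -> no (count: 0)
  'reheat' -> no (count: 0)
  'undo' -> no (count: 0)
  'preheat' -> YES, starts with 'pre' (count: 1)
  'rebuild' -> no (count: 1)
  'sing' -> no (count: 1)
  'run' -> no (count: 1)
  'play' -> no (count: 1)
Total with prefix 'pre': 1

1


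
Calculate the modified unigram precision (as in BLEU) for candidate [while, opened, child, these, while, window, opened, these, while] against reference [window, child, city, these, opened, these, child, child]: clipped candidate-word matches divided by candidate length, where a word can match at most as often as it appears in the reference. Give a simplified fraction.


Reference word counts: {'child': 3, 'city': 1, 'opened': 1, 'these': 2, 'window': 1}
Checking each candidate word (with clipping):
  'while' -> not in reference -> no match (matches: 0)
  'opened' -> in reference (ref count 1, used 1/1) -> match (matches: 1)
  'child' -> in reference (ref count 3, used 1/3) -> match (matches: 2)
  'these' -> in reference (ref count 2, used 1/2) -> match (matches: 3)
  'while' -> not in reference -> no match (matches: 3)
  'window' -> in reference (ref count 1, used 1/1) -> match (matches: 4)
  'opened' -> ref count 1 already used up (1/1) -> clipped, no match (matches: 4)
  'these' -> in reference (ref count 2, used 2/2) -> match (matches: 5)
  'while' -> not in reference -> no match (matches: 5)
Clipped matches: 5, Candidate length: 9
Precision = 5/9

5/9


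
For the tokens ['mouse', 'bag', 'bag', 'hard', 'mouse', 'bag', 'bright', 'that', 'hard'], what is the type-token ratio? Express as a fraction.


Tokens: 9
Unique types: ('bag', 'bright', 'hard', 'mouse', 'that') = 5
TTR = 5/9
Already in lowest terms.

5/9


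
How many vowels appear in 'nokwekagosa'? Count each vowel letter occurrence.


Scanning each character of 'nokwekagosa':
  Position 1: 'n' -> consonant (running count: 0)
  Position 2: 'o' -> vowel (running count: 1)
  Position 3: 'k' -> consonant (running count: 1)
  Position 4: 'w' -> consonant (running count: 1)
  Position 5: 'e' -> vowel (running count: 2)
  Position 6: 'k' -> consonant (running count: 2)
  Position 7: 'a' -> vowel (running count: 3)
  Position 8: 'g' -> consonant (running count: 3)
  Position 9: 'o' -> vowel (running count: 4)
  Position 10: 's' -> consonant (running count: 4)
  Position 11: 'a' -> vowel (running count: 5)
Total vowels: 5

5


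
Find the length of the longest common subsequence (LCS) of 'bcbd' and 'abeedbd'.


DP table for LCS of 'bcbd' and 'abeedbd':
       a  b  e  e  d  b  d
    0  0  0  0  0  0  0  0
  b 0  0  1  1  1  1  1  1
  c 0  0  1  1  1  1  1  1
  b 0  0  1  1  1  1  2  2
  d 0  0  1  1  1  2  2  3
LCS: 'bbd'
LCS length = 3

3


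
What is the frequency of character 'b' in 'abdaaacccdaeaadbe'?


Scanning 'abdaaacccdaeaadbe' for 'b':
  Position 1: 'b' -> MATCH (count: 1)
  Position 15: 'b' -> MATCH (count: 2)
Total occurrences of 'b': 2

2


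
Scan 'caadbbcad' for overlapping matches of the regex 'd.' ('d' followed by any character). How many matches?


Pattern: d. means 'd' followed by any character.
Scanning 'caadbbcad' position-by-position:
  Pos 0: window 'ca' -> no
  Pos 1: window 'aa' -> no
  Pos 2: window 'ad' -> no
  Pos 3: window 'db' -> MATCH
  Pos 4: window 'bb' -> no
  Pos 5: window 'bc' -> no
  Pos 6: window 'ca' -> no
  Pos 7: window 'ad' -> no
  Pos 8: window 'd' -> no
Total matches: 1

1


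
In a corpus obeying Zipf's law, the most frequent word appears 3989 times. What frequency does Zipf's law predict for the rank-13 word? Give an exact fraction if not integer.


Zipf's law: freq(rank) = f1 / rank
f1 = 3989, rank = 13
freq = 3989 / 13
GCD(3989, 13) = 1
Simplified: 3989/13

3989/13


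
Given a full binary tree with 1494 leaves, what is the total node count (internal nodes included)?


Leaf nodes (terminals): 1494
Internal nodes = n - 1 = 1494 - 1 = 1493
Total = leaves + internal = 1494 + 1493 = 2987

2987


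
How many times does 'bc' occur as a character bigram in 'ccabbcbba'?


Scanning 'ccabbcbba' for bigram 'bc':
  Position 0: 'cc' -> no
  Position 1: 'ca' -> no
  Position 2: 'ab' -> no
  Position 3: 'bb' -> no
  Position 4: 'bc' -> MATCH
  Position 5: 'cb' -> no
  Position 6: 'bb' -> no
  Position 7: 'ba' -> no
Total matches: 1

1


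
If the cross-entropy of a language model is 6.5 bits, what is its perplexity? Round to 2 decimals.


Perplexity formula: PP = 2^H
H = 6.5
PP = 2^6.5
Decompose: 2^6.5 = 2^6 * 2^0.5 = 2^6 * sqrt(2)
2^6 = 64, sqrt(2) ~ 1.4142136
PP ~ 64 * 1.4142136 = 90.5096704
Rounded to 2 decimals: 90.51

90.51


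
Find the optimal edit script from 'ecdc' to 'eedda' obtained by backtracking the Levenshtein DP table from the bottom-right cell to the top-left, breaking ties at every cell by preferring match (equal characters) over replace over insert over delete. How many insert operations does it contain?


Edit distance = 3. Backtracking from cell (4, 5) with preference match > replace > insert > delete,
then listing the resulting alignment 'ecdc' -> 'eedda' left to right:
  Step 1: insert 'e' [insertion #1]
  Step 2: keep 'e'
  Step 3: replace c->d
  Step 4: keep 'd'
  Step 5: replace c->a
Total insertions: 1

1


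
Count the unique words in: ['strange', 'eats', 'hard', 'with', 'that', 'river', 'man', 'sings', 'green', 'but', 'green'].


Listing all tokens and tracking unique types:
  Token 1: 'strange' -> NEW (unique so far: 1)
  Token 2: 'eats' -> NEW (unique so far: 2)
  Token 3: 'hard' -> NEW (unique so far: 3)
  Token 4: 'with' -> NEW (unique so far: 4)
  Token 5: 'that' -> NEW (unique so far: 5)
  Token 6: 'river' -> NEW (unique so far: 6)
  Token 7: 'man' -> NEW (unique so far: 7)
  Token 8: 'sings' -> NEW (unique so far: 8)
  Token 9: 'green' -> NEW (unique so far: 9)
  Token 10: 'but' -> NEW (unique so far: 10)
  Token 11: 'green' -> duplicate (unique so far: 10)
Unique types: ('but', 'eats', 'green', 'hard', 'man', 'river', 'sings', 'strange', 'that', 'with')
Vocabulary size: 10

10


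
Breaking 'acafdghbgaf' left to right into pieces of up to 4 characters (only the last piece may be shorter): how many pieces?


'acafdghbgaf' has 11 characters.
Chunking with max size 4:
  Chunk 1: 'acaf' (positions 0-3)
  Chunk 2: 'dghb' (positions 4-7)
  Chunk 3: 'gaf' (positions 8-10)
Total chunks: ceil(11 / 4) = 3

3


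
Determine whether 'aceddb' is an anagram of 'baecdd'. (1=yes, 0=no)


Sort characters of 'aceddb': 'abcdde'
Sort characters of 'baecdd': 'abcdde'
Sorted forms match -> they ARE anagrams
Result: 1

1


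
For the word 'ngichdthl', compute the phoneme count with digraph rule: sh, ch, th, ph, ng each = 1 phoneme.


Parsing 'ngichdthl' greedily, digraphs first:
  'ng' -> digraph (1 consonant phoneme) (phonemes so far: 1)
  'i' -> vowel phoneme (phonemes so far: 2)
  'ch' -> digraph (1 consonant phoneme) (phonemes so far: 3)
  'd' -> consonant phoneme (phonemes so far: 4)
  'th' -> digraph (1 consonant phoneme) (phonemes so far: 5)
  'l' -> consonant phoneme (phonemes so far: 6)
Total phonemes: 6

6


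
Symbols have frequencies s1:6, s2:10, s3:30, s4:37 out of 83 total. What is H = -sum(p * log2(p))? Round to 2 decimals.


Computing entropy H = -sum(p_i * log2(p_i)):
  s1: p = 6/83 = 0.0723, -p*log2(p) = 0.2740
  s2: p = 10/83 = 0.1205, -p*log2(p) = 0.3678
  s3: p = 30/83 = 0.3614, -p*log2(p) = 0.5307
  s4: p = 37/83 = 0.4458, -p*log2(p) = 0.5196
H = sum of terms = 1.6921
Rounded to 2 decimals: 1.69

1.69


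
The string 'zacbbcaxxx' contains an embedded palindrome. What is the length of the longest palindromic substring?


Scanning 'zacbbcaxxx' for palindromic substrings.
Substring at positions 1-6: 'acbbca'.
Check: reverse('acbbca') = 'acbbca' -> palindrome confirmed.
Neighbouring characters ('z' / 'x') break symmetry, so it cannot extend further.
No longer palindromic substring exists; longest length = 6

6


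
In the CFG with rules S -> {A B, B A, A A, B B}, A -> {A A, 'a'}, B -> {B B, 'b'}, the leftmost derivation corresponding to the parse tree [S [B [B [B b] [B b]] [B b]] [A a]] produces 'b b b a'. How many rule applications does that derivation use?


Every bracketed nonterminal node [X ...] in the tree is produced by exactly one rule application.
Reading the tree off as a leftmost derivation:
  Step 1: S  =>  B A   (applied S -> B A)
  Step 2: B A  =>  B B A   (applied B -> B B)
  Step 3: B B A  =>  B B B A   (applied B -> B B)
  Step 4: B B B A  =>  b B B A   (applied B -> b)
  Step 5: b B B A  =>  b b B A   (applied B -> b)
  Step 6: b b B A  =>  b b b A   (applied B -> b)
  Step 7: b b b A  =>  b b b a   (applied A -> a)
Final yield: b b b a
Total rewrite steps: 7

7


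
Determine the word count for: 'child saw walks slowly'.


Counting words by splitting on spaces:
  Word 1: 'child'
  Word 2: 'saw'
  Word 3: 'walks'
  Word 4: 'slowly'
Total words: 4

4


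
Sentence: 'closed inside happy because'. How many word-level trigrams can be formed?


Word trigrams from [4] words:
  Trigram 1: (closed inside happy)
  Trigram 2: (inside happy because)
Total word trigrams: 4 - 2 = 2

2


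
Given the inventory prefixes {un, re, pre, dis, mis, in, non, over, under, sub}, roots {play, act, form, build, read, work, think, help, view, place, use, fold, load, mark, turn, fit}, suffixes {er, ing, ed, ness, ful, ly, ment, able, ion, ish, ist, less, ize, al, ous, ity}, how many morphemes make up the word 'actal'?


Segmenting 'actal' against the inventory:
  'act' -> root (morpheme 1)
  'al' -> suffix (morpheme 2)
Total morphemes: 2

2


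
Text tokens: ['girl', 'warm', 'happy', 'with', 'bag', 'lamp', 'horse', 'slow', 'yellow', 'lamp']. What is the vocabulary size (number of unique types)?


Listing all tokens and tracking unique types:
  Token 1: 'girl' -> NEW (unique so far: 1)
  Token 2: 'warm' -> NEW (unique so far: 2)
  Token 3: 'happy' -> NEW (unique so far: 3)
  Token 4: 'with' -> NEW (unique so far: 4)
  Token 5: 'bag' -> NEW (unique so far: 5)
  Token 6: 'lamp' -> NEW (unique so far: 6)
  Token 7: 'horse' -> NEW (unique so far: 7)
  Token 8: 'slow' -> NEW (unique so far: 8)
  Token 9: 'yellow' -> NEW (unique so far: 9)
  Token 10: 'lamp' -> duplicate (unique so far: 9)
Unique types: ('bag', 'girl', 'happy', 'horse', 'lamp', 'slow', 'warm', 'with', 'yellow')
Vocabulary size: 9

9


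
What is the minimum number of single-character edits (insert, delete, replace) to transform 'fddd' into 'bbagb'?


Building DP table for s1='fddd' (len 4) and s2='bbagb' (len 5):
       b  b  a  g  b
    0  1  2  3  4  5
  f 1  1  2  3  4  5
  d 2  2  2  3  4  5
  d 3  3  3  3  4  5
  d 4  4  4  4  4  5
Edit distance = dp[4][5] = 5

5


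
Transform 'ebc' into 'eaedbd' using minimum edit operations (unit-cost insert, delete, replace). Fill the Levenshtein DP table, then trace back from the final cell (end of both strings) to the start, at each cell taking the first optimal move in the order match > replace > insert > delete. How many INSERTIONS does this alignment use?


Edit distance = 4. Backtracking from cell (3, 6) with preference match > replace > insert > delete,
then listing the resulting alignment 'ebc' -> 'eaedbd' left to right:
  Step 1: insert 'e' [insertion #1]
  Step 2: insert 'a' [insertion #2]
  Step 3: keep 'e'
  Step 4: insert 'd' [insertion #3]
  Step 5: keep 'b'
  Step 6: replace c->d
Total insertions: 3

3


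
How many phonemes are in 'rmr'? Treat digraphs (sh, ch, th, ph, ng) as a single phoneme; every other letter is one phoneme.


Parsing 'rmr' greedily, digraphs first:
  'r' -> consonant phoneme (phonemes so far: 1)
  'm' -> consonant phoneme (phonemes so far: 2)
  'r' -> consonant phoneme (phonemes so far: 3)
Total phonemes: 3

3


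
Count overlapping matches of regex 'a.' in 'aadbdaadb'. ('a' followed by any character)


Pattern: a. means 'a' followed by any character.
Scanning 'aadbdaadb' position-by-position:
  Pos 0: window 'aa' -> MATCH
  Pos 1: window 'ad' -> MATCH
  Pos 2: window 'db' -> no
  Pos 3: window 'bd' -> no
  Pos 4: window 'da' -> no
  Pos 5: window 'aa' -> MATCH
  Pos 6: window 'ad' -> MATCH
  Pos 7: window 'db' -> no
  Pos 8: window 'b' -> no
Total matches: 4

4


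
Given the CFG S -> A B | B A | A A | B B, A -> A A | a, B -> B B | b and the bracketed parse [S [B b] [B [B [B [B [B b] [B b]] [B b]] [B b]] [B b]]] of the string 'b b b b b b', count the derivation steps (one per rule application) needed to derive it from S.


Every bracketed nonterminal node [X ...] in the tree is produced by exactly one rule application.
Reading the tree off as a leftmost derivation:
  Step 1: S  =>  B B   (applied S -> B B)
  Step 2: B B  =>  b B   (applied B -> b)
  Step 3: b B  =>  b B B   (applied B -> B B)
  Step 4: b B B  =>  b B B B   (applied B -> B B)
  Step 5: b B B B  =>  b B B B B   (applied B -> B B)
  Step 6: b B B B B  =>  b B B B B B   (applied B -> B B)
  Step 7: b B B B B B  =>  b b B B B B   (applied B -> b)
  Step 8: b b B B B B  =>  b b b B B B   (applied B -> b)
  Step 9: b b b B B B  =>  b b b b B B   (applied B -> b)
  Step 10: b b b b B B  =>  b b b b b B   (applied B -> b)
  Step 11: b b b b b B  =>  b b b b b b   (applied B -> b)
Final yield: b b b b b b
Total rewrite steps: 11

11


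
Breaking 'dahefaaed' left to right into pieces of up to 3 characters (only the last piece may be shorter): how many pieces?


'dahefaaed' has 9 characters.
Chunking with max size 3:
  Chunk 1: 'dah' (positions 0-2)
  Chunk 2: 'efa' (positions 3-5)
  Chunk 3: 'aed' (positions 6-8)
Total chunks: ceil(9 / 3) = 3

3


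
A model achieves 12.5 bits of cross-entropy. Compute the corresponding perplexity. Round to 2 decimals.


Perplexity formula: PP = 2^H
H = 12.5
PP = 2^12.5
Decompose: 2^12.5 = 2^12 * 2^0.5 = 2^12 * sqrt(2)
2^12 = 4096, sqrt(2) ~ 1.4142136
PP ~ 4096 * 1.4142136 = 5792.6189056
Rounded to 2 decimals: 5792.62

5792.62


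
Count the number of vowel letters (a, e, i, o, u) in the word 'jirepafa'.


Scanning each character of 'jirepafa':
  Position 1: 'j' -> consonant (running count: 0)
  Position 2: 'i' -> vowel (running count: 1)
  Position 3: 'r' -> consonant (running count: 1)
  Position 4: 'e' -> vowel (running count: 2)
  Position 5: 'p' -> consonant (running count: 2)
  Position 6: 'a' -> vowel (running count: 3)
  Position 7: 'f' -> consonant (running count: 3)
  Position 8: 'a' -> vowel (running count: 4)
Total vowels: 4

4


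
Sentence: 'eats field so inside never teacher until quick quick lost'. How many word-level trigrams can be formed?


Word trigrams from [10] words:
  Trigram 1: (eats field so)
  Trigram 2: (field so inside)
  Trigram 3: (so inside never)
  Trigram 4: (inside never teacher)
  Trigram 5: (never teacher until)
  Trigram 6: (teacher until quick)
  Trigram 7: (until quick quick)
  Trigram 8: (quick quick lost)
Total word trigrams: 10 - 2 = 8

8


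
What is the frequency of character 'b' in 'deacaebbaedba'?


Scanning 'deacaebbaedba' for 'b':
  Position 6: 'b' -> MATCH (count: 1)
  Position 7: 'b' -> MATCH (count: 2)
  Position 11: 'b' -> MATCH (count: 3)
Total occurrences of 'b': 3

3


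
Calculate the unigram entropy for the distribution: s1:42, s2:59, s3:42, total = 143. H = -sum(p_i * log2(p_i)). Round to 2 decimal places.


Computing entropy H = -sum(p_i * log2(p_i)):
  s1: p = 42/143 = 0.2937, -p*log2(p) = 0.5191
  s2: p = 59/143 = 0.4126, -p*log2(p) = 0.5270
  s3: p = 42/143 = 0.2937, -p*log2(p) = 0.5191
H = sum of terms = 1.5652
Rounded to 2 decimals: 1.57

1.57


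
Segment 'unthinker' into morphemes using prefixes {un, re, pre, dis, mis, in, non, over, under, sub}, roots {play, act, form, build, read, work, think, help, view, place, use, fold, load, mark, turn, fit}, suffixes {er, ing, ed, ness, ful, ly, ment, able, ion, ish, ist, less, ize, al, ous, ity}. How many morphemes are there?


Segmenting 'unthinker' against the inventory:
  'un' -> prefix (morpheme 1)
  'think' -> root (morpheme 2)
  'er' -> suffix (morpheme 3)
Total morphemes: 3

3


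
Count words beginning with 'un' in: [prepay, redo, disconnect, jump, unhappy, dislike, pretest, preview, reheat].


Checking each word for prefix 'un':
  'prepay' -> no (count: 0)
  'redo' -> no (count: 0)
  'disconnect' -> no (count: 0)
  'jump' -> no (count: 0)
  'unhappy' -> YES, starts with 'un' (count: 1)
  'dislike' -> no (count: 1)
  'pretest' -> no (count: 1)
  'preview' -> no (count: 1)
  'reheat' -> no (count: 1)
Total with prefix 'un': 1

1


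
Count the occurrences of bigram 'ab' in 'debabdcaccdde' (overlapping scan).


Scanning 'debabdcaccdde' for bigram 'ab':
  Position 0: 'de' -> no
  Position 1: 'eb' -> no
  Position 2: 'ba' -> no
  Position 3: 'ab' -> MATCH
  Position 4: 'bd' -> no
  Position 5: 'dc' -> no
  Position 6: 'ca' -> no
  Position 7: 'ac' -> no
  Position 8: 'cc' -> no
  Position 9: 'cd' -> no
  Position 10: 'dd' -> no
  Position 11: 'de' -> no
Total matches: 1

1


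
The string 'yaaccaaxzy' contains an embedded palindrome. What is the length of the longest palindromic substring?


Scanning 'yaaccaaxzy' for palindromic substrings.
Substring at positions 1-6: 'aaccaa'.
Check: reverse('aaccaa') = 'aaccaa' -> palindrome confirmed.
Neighbouring characters ('y' / 'x') break symmetry, so it cannot extend further.
No longer palindromic substring exists; longest length = 6

6


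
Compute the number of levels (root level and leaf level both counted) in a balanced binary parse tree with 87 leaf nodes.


In a balanced binary tree with n leaves the deepest leaf is ceil(log2(n)) edges below the root,
so counting node levels inclusive of root and leaves gives ceil(log2(n)) + 1 levels.
log2(87) = 6.4429
ceil(6.4429) = 7
levels = 7 + 1 = 8

8


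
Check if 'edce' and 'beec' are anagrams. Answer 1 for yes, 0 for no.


Sort characters of 'edce': 'cdee'
Sort characters of 'beec': 'bcee'
Sorted forms differ -> they are NOT anagrams
Result: 0

0


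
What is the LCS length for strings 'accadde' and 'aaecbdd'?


DP table for LCS of 'accadde' and 'aaecbdd':
       a  a  e  c  b  d  d
    0  0  0  0  0  0  0  0
  a 0  1  1  1  1  1  1  1
  c 0  1  1  1  2  2  2  2
  c 0  1  1  1  2  2  2  2
  a 0  1  2  2  2  2  2  2
  d 0  1  2  2  2  2  3  3
  d 0  1  2  2  2  2  3  4
  e 0  1  2  3  3  3  3  4
LCS: 'acdd'
LCS length = 4

4


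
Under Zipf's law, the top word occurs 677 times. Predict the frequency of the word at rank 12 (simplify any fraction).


Zipf's law: freq(rank) = f1 / rank
f1 = 677, rank = 12
freq = 677 / 12
GCD(677, 12) = 1
Simplified: 677/12

677/12


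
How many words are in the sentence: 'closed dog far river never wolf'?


Counting words by splitting on spaces:
  Word 1: 'closed'
  Word 2: 'dog'
  Word 3: 'far'
  Word 4: 'river'
  Word 5: 'never'
  Word 6: 'wolf'
Total words: 6

6


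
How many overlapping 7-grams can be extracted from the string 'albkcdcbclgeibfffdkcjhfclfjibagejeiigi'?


String 'albkcdcbclgeibfffdkcjhfclfjibagejeiigi' has length L = 38.
Number of overlapping n-grams = L - n + 1
Substituting: 38 - 7 + 1 = 32

32


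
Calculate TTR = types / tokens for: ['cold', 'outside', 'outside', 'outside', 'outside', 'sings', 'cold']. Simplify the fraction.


Tokens: 7
Unique types: ('cold', 'outside', 'sings') = 3
TTR = 3/7
Already in lowest terms.

3/7


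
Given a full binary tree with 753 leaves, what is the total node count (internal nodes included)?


Leaf nodes (terminals): 753
Internal nodes = n - 1 = 753 - 1 = 752
Total = leaves + internal = 753 + 752 = 1505

1505


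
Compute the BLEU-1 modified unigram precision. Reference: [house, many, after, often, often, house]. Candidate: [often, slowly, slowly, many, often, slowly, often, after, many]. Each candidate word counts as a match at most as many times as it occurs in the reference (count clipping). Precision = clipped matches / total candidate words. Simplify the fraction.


Reference word counts: {'after': 1, 'house': 2, 'many': 1, 'often': 2}
Checking each candidate word (with clipping):
  'often' -> in reference (ref count 2, used 1/2) -> match (matches: 1)
  'slowly' -> not in reference -> no match (matches: 1)
  'slowly' -> not in reference -> no match (matches: 1)
  'many' -> in reference (ref count 1, used 1/1) -> match (matches: 2)
  'often' -> in reference (ref count 2, used 2/2) -> match (matches: 3)
  'slowly' -> not in reference -> no match (matches: 3)
  'often' -> ref count 2 already used up (2/2) -> clipped, no match (matches: 3)
  'after' -> in reference (ref count 1, used 1/1) -> match (matches: 4)
  'many' -> ref count 1 already used up (1/1) -> clipped, no match (matches: 4)
Clipped matches: 4, Candidate length: 9
Precision = 4/9

4/9


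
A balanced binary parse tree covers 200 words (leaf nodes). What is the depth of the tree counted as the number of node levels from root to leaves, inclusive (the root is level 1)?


In a balanced binary tree with n leaves the deepest leaf is ceil(log2(n)) edges below the root,
so counting node levels inclusive of root and leaves gives ceil(log2(n)) + 1 levels.
log2(200) = 7.6439
ceil(7.6439) = 8
levels = 8 + 1 = 9

9


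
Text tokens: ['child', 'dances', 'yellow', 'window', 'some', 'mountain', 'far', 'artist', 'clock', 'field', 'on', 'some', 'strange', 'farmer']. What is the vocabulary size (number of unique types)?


Listing all tokens and tracking unique types:
  Token 1: 'child' -> NEW (unique so far: 1)
  Token 2: 'dances' -> NEW (unique so far: 2)
  Token 3: 'yellow' -> NEW (unique so far: 3)
  Token 4: 'window' -> NEW (unique so far: 4)
  Token 5: 'some' -> NEW (unique so far: 5)
  Token 6: 'mountain' -> NEW (unique so far: 6)
  Token 7: 'far' -> NEW (unique so far: 7)
  Token 8: 'artist' -> NEW (unique so far: 8)
  Token 9: 'clock' -> NEW (unique so far: 9)
  Token 10: 'field' -> NEW (unique so far: 10)
  Token 11: 'on' -> NEW (unique so far: 11)
  Token 12: 'some' -> duplicate (unique so far: 11)
  Token 13: 'strange' -> NEW (unique so far: 12)
  Token 14: 'farmer' -> NEW (unique so far: 13)
Unique types: ('artist', 'child', 'clock', 'dances', 'far', 'farmer', 'field', 'mountain', 'on', 'some', 'strange', 'window', 'yellow')
Vocabulary size: 13

13


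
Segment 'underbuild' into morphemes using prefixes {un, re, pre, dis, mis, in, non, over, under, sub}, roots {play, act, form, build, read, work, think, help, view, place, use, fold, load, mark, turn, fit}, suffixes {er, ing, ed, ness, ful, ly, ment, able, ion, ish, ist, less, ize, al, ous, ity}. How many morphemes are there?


Segmenting 'underbuild' against the inventory:
  'under' -> prefix (morpheme 1)
  'build' -> root (morpheme 2)
Total morphemes: 2

2


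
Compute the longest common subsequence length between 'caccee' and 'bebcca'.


DP table for LCS of 'caccee' and 'bebcca':
       b  e  b  c  c  a
    0  0  0  0  0  0  0
  c 0  0  0  0  1  1  1
  a 0  0  0  0  1  1  2
  c 0  0  0  0  1  2  2
  c 0  0  0  0  1  2  2
  e 0  0  1  1  1  2  2
  e 0  0  1  1  1  2  2
LCS: 'ca'
LCS length = 2

2


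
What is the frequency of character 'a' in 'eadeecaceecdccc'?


Scanning 'eadeecaceecdccc' for 'a':
  Position 1: 'a' -> MATCH (count: 1)
  Position 6: 'a' -> MATCH (count: 2)
Total occurrences of 'a': 2

2


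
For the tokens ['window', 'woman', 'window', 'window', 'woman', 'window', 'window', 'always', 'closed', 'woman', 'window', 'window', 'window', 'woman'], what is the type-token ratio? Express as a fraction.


Tokens: 14
Unique types: ('always', 'closed', 'window', 'woman') = 4
TTR = 4/14
Simplify: divide both by 2 -> 2/7
TTR = 2/7

2/7


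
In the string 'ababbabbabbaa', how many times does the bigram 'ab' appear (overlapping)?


Scanning 'ababbabbabbaa' for bigram 'ab':
  Position 0: 'ab' -> MATCH
  Position 1: 'ba' -> no
  Position 2: 'ab' -> MATCH
  Position 3: 'bb' -> no
  Position 4: 'ba' -> no
  Position 5: 'ab' -> MATCH
  Position 6: 'bb' -> no
  Position 7: 'ba' -> no
  Position 8: 'ab' -> MATCH
  Position 9: 'bb' -> no
  Position 10: 'ba' -> no
  Position 11: 'aa' -> no
Total matches: 4

4
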